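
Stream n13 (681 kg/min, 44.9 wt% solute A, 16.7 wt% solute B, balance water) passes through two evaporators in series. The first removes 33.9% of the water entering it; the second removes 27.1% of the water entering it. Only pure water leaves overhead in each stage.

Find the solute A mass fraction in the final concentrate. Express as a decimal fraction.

water in feed = 681×0.384 = 261.5 kg/min.
After stage 1: water left = (1−0.339)×261.5 = 172.85; stream total = 592.35 kg/min.
After stage 2: water left = (1−0.271)×172.85 = 126.01; final concentrate = 545.51 kg/min.
solute A fraction = 305.77/545.51 = 0.5605.

0.5605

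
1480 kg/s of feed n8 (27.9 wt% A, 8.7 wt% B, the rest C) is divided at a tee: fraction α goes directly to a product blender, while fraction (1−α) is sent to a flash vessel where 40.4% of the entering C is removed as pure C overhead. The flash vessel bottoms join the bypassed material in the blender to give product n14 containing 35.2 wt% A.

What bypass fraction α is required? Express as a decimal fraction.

0.190

All 1480×0.279 = 412.92 kg/s of A reaches n14, so n14 = 412.92/0.352 = 1173.1 kg/s and vapour = 306.93 kg/s.
The evaporator receives (1−α)·1480 of feed at 0.634 C and removes 0.404 of that C:
0.404×0.634×(1−α)×1480 = 306.93
(1−α) = 306.93/379.08 = 0.8097;  α = 0.1903.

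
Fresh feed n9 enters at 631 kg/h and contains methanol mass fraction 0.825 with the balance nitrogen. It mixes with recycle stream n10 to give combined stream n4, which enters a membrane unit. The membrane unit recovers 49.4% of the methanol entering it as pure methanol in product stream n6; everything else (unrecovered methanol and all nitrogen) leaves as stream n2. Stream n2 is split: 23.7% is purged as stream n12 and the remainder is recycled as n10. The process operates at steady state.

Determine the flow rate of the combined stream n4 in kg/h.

1314 kg/h

nitrogen enters only via n9 and leaves only via the purge: 631×0.175 = 0.237×(nitrogen in n2), and the membrane unit passes all nitrogen, so nitrogen in n4 = nitrogen in n2 = 465.93 kg/h.
methanol in n4: m_A = 631×0.825 + (1−0.237)·(1−0.494)·m_A, so m_A = 520.57/0.6139 = 847.95 kg/h.
n4 = 847.95 + 465.93 = 1313.9 kg/h.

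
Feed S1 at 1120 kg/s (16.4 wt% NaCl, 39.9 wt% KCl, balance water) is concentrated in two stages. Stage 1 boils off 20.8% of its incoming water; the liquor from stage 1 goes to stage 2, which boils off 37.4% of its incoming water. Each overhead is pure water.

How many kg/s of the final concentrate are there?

873.2 kg/s

water in feed = 1120×0.437 = 489.44 kg/s.
After stage 1: water left = (1−0.208)×489.44 = 387.64; stream total = 1018.2 kg/s.
After stage 2: water left = (1−0.374)×387.64 = 242.66; final concentrate = 873.22 kg/s.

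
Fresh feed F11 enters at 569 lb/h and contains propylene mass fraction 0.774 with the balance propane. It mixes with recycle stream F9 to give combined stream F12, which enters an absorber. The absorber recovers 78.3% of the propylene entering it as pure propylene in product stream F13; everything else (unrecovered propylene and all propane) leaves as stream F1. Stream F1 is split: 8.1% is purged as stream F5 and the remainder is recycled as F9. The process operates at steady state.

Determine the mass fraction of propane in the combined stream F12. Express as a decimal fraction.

propane enters only via F11 and leaves only via the purge: 569×0.226 = 0.081×(propane in F1), and the absorber passes all propane, so propane in F12 = propane in F1 = 1587.6 lb/h.
propylene in F12: m_A = 569×0.774 + (1−0.081)·(1−0.783)·m_A, so m_A = 440.41/0.8006 = 550.11 lb/h.
F12 = 550.11 + 1587.6 = 2137.7 lb/h.
propane fraction in F12 = 1587.6/2137.7 = 0.743.

0.743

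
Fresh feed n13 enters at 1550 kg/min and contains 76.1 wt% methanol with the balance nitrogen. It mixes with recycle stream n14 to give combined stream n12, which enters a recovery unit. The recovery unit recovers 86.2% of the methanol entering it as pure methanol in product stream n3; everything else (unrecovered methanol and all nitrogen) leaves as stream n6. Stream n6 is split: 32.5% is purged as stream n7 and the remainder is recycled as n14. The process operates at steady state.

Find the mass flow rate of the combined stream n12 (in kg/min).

2441 kg/min

nitrogen enters only via n13 and leaves only via the purge: 1550×0.239 = 0.325×(nitrogen in n6), and the recovery unit passes all nitrogen, so nitrogen in n12 = nitrogen in n6 = 1139.8 kg/min.
methanol in n12: m_A = 1550×0.761 + (1−0.325)·(1−0.862)·m_A, so m_A = 1179.5/0.9068 = 1300.7 kg/min.
n12 = 1300.7 + 1139.8 = 2440.6 kg/min.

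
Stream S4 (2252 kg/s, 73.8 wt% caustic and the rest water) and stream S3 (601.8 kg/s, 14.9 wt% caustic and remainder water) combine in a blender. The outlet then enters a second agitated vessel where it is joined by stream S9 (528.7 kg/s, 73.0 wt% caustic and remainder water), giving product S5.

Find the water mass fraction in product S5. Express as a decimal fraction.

Overall, product flow = 3382.5 kg/s.
water in = 2252×0.262 + 601.8×0.851 + 528.7×0.270 = 1244.9 kg/s.
water fraction in S5 = 0.3680.

0.3680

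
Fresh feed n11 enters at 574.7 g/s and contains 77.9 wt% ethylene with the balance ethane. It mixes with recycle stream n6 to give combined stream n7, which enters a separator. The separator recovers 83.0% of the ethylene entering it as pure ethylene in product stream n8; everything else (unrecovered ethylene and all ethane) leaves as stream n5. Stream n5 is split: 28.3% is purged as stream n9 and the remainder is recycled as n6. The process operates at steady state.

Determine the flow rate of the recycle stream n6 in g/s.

ethane enters only via n11 and leaves only via the purge: 574.7×0.221 = 0.283×(ethane in n5), and the separator passes all ethane, so ethane in n7 = ethane in n5 = 448.79 g/s.
ethylene in n7: m_A = 574.7×0.779 + (1−0.283)·(1−0.830)·m_A, so m_A = 447.69/0.8781 = 509.84 g/s.
n5 = (1−0.830)×509.84 + 448.79 = 535.47 g/s.
Recycle n6 = (1−0.283)×535.47 = 383.93 g/s.

383.9 g/s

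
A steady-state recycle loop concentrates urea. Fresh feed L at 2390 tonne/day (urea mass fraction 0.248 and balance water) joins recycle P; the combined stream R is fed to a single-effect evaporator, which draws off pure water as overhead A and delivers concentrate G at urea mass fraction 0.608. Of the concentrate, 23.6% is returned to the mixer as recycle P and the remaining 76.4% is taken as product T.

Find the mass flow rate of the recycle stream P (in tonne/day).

301.1 tonne/day

Overall urea balance (none leaves overhead): urea in fresh feed = urea in product, i.e. 2390×0.248 = (1−0.236)·G·0.608.
G = 592.72/(0.608×0.764) = 1276 tonne/day.
Recycle P = 0.236×1276 = 301.14 tonne/day.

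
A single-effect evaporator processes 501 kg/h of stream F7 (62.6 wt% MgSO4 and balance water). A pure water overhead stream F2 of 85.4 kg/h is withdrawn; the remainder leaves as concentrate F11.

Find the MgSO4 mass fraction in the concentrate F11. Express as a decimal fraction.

0.755

MgSO4 is not removed: 501×0.626 = 313.63 kg/h of MgSO4 enters F11.
Concentrate = 501 − 85.4 = 415.6 kg/h.
Mass fraction = 313.63/415.6 = 0.755.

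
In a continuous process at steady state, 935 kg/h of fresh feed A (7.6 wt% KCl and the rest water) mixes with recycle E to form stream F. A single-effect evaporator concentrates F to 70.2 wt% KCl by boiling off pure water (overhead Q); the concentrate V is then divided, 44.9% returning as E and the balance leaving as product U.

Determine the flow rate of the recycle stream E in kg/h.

Overall KCl balance (none leaves overhead): KCl in fresh feed = KCl in product, i.e. 935×0.076 = (1−0.449)·V·0.702.
V = 71.06/(0.702×0.551) = 183.71 kg/h.
Recycle E = 0.449×183.71 = 82.486 kg/h.

82.49 kg/h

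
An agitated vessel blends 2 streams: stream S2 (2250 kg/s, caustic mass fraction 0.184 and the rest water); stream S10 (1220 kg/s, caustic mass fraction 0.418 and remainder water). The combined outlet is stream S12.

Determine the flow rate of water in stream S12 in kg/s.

2546 kg/s

water out = water in = 2250×0.816 + 1220×0.582 = 2546 kg/s.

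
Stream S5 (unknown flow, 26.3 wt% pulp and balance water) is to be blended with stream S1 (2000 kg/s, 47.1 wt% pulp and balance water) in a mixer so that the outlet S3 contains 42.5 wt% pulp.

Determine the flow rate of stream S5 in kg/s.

567.9 kg/s

Let S5 be the unknown flow. Total out = 2000 + S5.
pulp balance: 942 + 0.263·S5 = 0.425·(2000 + S5)
(0.263 − 0.425)·S5 = 0.425×2000 − 942 = -92
S5 = -92 / -0.162 = 567.9 kg/s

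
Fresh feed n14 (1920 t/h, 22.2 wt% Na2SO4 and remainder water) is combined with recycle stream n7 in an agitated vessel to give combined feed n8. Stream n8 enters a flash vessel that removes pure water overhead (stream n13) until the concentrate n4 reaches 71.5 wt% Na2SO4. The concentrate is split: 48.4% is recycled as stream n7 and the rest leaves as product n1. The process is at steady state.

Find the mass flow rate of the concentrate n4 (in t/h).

Overall Na2SO4 balance (none leaves overhead): Na2SO4 in fresh feed = Na2SO4 in product, i.e. 1920×0.222 = (1−0.484)·n4·0.715.
n4 = 426.24/(0.715×0.516) = 1155.3 t/h.

1155 t/h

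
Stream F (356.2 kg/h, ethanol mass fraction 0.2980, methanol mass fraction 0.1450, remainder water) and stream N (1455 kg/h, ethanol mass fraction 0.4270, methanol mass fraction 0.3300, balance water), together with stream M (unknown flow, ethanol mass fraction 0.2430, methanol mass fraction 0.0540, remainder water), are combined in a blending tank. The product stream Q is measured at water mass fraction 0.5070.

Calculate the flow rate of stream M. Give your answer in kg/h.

1869 kg/h

Let M be the unknown flow. Total out = 1811.2 + M.
water balance: 551.97 + 0.703·M = 0.507·(1811.2 + M)
(0.703 − 0.507)·M = 0.507×1811.2 − 551.97 = 366.31
M = 366.31 / 0.196 = 1868.9 kg/h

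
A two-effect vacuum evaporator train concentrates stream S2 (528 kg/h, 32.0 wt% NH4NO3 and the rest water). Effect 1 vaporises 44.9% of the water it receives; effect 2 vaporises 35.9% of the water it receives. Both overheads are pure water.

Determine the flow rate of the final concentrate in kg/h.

water in feed = 528×0.680 = 359.04 kg/h.
After stage 1: water left = (1−0.449)×359.04 = 197.83; stream total = 366.79 kg/h.
After stage 2: water left = (1−0.359)×197.83 = 126.81; final concentrate = 295.77 kg/h.

295.8 kg/h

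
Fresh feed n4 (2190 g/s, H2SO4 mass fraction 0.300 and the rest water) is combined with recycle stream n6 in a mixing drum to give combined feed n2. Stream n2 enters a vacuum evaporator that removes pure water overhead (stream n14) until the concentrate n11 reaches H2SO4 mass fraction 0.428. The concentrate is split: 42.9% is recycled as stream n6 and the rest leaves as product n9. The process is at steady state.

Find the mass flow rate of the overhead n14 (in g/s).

655 g/s

Overall H2SO4 balance (none leaves overhead): H2SO4 in fresh feed = H2SO4 in product, i.e. 2190×0.300 = (1−0.429)·n11·0.428.
n11 = 657/(0.428×0.571) = 2688.3 g/s.
Recycle n6 = 0.429×2688.3 = 1153.3 g/s.
Combined feed n2 = 2190 + 1153.3 = 3343.3 g/s.
Overhead n14 = n2 − n11 = 3343.3 − 2688.3 = 654.95 g/s.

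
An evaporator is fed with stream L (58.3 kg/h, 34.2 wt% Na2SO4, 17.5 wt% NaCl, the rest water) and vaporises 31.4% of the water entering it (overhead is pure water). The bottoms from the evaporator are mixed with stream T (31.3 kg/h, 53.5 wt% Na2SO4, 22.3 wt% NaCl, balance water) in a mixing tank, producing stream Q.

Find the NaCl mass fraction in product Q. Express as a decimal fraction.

0.213

Vapour removed = 0.314×0.483×58.3 = 8.8419 kg/h; concentrate = 49.458 kg/h.
NaCl reaching the mixer = 10.202 (from concentrate) + 31.3×0.223 = 17.182 kg/h.
Product flow = 49.458 + 31.3 = 80.758 kg/h; NaCl fraction = 0.213.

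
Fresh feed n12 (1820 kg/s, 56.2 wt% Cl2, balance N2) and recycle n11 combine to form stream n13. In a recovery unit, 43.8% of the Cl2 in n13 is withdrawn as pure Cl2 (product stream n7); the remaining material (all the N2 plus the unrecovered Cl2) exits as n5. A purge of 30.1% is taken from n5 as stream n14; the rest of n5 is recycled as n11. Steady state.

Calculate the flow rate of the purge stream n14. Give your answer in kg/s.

1082 kg/s

N2 enters only via n12 and leaves only via the purge: 1820×0.438 = 0.301×(N2 in n5), and the recovery unit passes all N2, so N2 in n13 = N2 in n5 = 2648.4 kg/s.
Cl2 in n13: m_A = 1820×0.562 + (1−0.301)·(1−0.438)·m_A, so m_A = 1022.8/0.6072 = 1684.6 kg/s.
n5 = (1−0.438)×1684.6 + 2648.4 = 3595.1 kg/s.
Purge n14 = 0.301×3595.1 = 1082.1 kg/s.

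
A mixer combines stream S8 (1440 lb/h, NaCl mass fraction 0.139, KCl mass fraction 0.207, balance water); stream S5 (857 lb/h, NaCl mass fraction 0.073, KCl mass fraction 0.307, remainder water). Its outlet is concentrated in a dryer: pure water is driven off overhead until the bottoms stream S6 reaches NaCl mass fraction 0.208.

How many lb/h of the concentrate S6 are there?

1263 lb/h

NaCl entering = 1440×0.139 + 857×0.073 = 262.72 lb/h.
All NaCl reports to S6, so S6 = 262.72/0.208 = 1263.1 lb/h.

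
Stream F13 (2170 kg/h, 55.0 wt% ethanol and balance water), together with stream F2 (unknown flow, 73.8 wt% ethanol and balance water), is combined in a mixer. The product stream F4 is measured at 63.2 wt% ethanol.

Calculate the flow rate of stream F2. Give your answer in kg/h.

Let F2 be the unknown flow. Total out = 2170 + F2.
ethanol balance: 1193.5 + 0.738·F2 = 0.632·(2170 + F2)
(0.738 − 0.632)·F2 = 0.632×2170 − 1193.5 = 177.94
F2 = 177.94 / 0.106 = 1678.7 kg/h

1679 kg/h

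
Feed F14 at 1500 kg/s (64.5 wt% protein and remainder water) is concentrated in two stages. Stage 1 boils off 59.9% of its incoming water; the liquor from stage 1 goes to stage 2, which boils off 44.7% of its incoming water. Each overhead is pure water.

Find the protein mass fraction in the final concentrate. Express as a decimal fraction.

water in feed = 1500×0.355 = 532.5 kg/s.
After stage 1: water left = (1−0.599)×532.5 = 213.53; stream total = 1181 kg/s.
After stage 2: water left = (1−0.447)×213.53 = 118.08; final concentrate = 1085.6 kg/s.
protein fraction = 967.5/1085.6 = 0.891.

0.891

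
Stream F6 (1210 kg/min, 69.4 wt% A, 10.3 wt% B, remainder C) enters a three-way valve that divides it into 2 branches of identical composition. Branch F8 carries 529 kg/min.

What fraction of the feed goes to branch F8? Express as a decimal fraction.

Fraction to F8 = 529/1210 = 0.4372.

0.437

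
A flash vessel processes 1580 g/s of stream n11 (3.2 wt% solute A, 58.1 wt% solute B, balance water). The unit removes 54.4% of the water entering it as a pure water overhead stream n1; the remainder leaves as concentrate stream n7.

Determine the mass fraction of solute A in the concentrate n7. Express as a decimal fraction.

solute A is not removed: 1580×0.032 = 50.56 g/s of solute A enters n7.
water entering = 1580×0.387 = 611.46 g/s; overhead removed = 0.544×611.46 = 332.63 g/s.
Concentrate = 1580 − 332.63 = 1247.4 g/s.
Mass fraction = 50.56/1247.4 = 0.0405.

0.0405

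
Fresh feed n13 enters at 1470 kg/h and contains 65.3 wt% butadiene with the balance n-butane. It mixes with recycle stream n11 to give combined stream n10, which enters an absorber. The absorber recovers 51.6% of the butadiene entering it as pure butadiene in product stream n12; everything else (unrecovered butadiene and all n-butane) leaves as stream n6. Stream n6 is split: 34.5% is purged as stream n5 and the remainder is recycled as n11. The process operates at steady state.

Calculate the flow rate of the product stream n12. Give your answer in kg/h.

butadiene in n10: m_A = 1470×0.653 + (1−0.345)·(1−0.516)·m_A, so m_A = 959.91/0.6830 = 1405.5 kg/h.
Product n12 = 0.516×1405.5 = 725.22 kg/h.

725.2 kg/h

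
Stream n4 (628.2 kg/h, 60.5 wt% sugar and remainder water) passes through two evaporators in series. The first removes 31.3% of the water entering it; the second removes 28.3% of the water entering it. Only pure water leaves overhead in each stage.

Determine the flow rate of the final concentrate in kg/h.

water in feed = 628.2×0.395 = 248.14 kg/h.
After stage 1: water left = (1−0.313)×248.14 = 170.47; stream total = 550.53 kg/h.
After stage 2: water left = (1−0.283)×170.47 = 122.23; final concentrate = 502.29 kg/h.

502.3 kg/h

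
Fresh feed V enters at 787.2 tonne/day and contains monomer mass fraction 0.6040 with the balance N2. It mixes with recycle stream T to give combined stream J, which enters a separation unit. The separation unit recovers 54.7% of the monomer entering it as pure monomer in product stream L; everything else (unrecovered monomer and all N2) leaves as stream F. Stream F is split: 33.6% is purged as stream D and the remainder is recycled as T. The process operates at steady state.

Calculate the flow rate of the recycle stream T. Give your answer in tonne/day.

820.6 tonne/day

N2 enters only via V and leaves only via the purge: 787.2×0.396 = 0.336×(N2 in F), and the separation unit passes all N2, so N2 in J = N2 in F = 927.77 tonne/day.
monomer in J: m_A = 787.2×0.604 + (1−0.336)·(1−0.547)·m_A, so m_A = 475.47/0.6992 = 680.01 tonne/day.
F = (1−0.547)×680.01 + 927.77 = 1235.8 tonne/day.
Recycle T = (1−0.336)×1235.8 = 820.58 tonne/day.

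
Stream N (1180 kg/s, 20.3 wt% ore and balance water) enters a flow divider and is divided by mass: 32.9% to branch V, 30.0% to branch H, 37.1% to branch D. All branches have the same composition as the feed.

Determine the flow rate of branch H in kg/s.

Branch H flow = 0.300×1180 = 354 kg/s.

354 kg/s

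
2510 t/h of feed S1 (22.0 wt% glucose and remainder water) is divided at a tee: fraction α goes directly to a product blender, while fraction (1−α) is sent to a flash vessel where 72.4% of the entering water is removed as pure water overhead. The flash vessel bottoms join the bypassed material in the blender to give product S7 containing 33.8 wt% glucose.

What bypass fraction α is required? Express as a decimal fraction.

All 2510×0.220 = 552.2 t/h of glucose reaches S7, so S7 = 552.2/0.338 = 1633.7 t/h and vapour = 876.27 t/h.
The evaporator receives (1−α)·2510 of feed at 0.780 water and removes 0.724 of that water:
0.724×0.780×(1−α)×2510 = 876.27
(1−α) = 876.27/1417.4 = 0.6182;  α = 0.3818.

0.382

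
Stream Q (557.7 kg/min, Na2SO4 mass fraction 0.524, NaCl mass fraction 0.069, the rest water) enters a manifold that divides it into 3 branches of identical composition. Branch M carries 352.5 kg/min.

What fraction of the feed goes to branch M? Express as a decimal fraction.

Fraction to M = 352.5/557.7 = 0.6321.

0.632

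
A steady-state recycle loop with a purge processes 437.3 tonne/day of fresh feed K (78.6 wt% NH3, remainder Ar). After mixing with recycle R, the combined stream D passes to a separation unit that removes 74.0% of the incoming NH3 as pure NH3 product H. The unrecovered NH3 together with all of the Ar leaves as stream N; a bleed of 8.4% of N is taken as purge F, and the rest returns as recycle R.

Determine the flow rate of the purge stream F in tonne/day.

103.4 tonne/day

Ar enters only via K and leaves only via the purge: 437.3×0.214 = 0.084×(Ar in N), and the separation unit passes all Ar, so Ar in D = Ar in N = 1114.1 tonne/day.
NH3 in D: m_A = 437.3×0.786 + (1−0.084)·(1−0.740)·m_A, so m_A = 343.72/0.7618 = 451.17 tonne/day.
N = (1−0.740)×451.17 + 1114.1 = 1231.4 tonne/day.
Purge F = 0.084×1231.4 = 103.44 tonne/day.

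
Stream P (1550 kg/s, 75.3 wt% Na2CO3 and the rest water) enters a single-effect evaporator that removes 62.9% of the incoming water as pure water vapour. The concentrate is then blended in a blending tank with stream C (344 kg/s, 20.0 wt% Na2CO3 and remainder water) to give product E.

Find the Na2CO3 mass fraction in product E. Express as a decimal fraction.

Vapour removed = 0.629×0.247×1550 = 240.81 kg/s; concentrate = 1309.2 kg/s.
Na2CO3 reaching the mixer = 1167.2 (from concentrate) + 344×0.200 = 1236 kg/s.
Product flow = 1309.2 + 344 = 1653.2 kg/s; Na2CO3 fraction = 0.748.

0.748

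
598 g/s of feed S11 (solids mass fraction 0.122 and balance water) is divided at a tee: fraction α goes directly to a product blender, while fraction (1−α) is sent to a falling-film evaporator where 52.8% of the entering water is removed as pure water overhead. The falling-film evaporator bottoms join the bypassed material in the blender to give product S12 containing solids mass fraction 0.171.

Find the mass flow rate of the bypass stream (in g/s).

All 598×0.122 = 72.956 g/s of solids reaches S12, so S12 = 72.956/0.171 = 426.64 g/s and vapour = 171.36 g/s.
The evaporator receives (1−α)·598 of feed at 0.878 water and removes 0.528 of that water:
0.528×0.878×(1−α)×598 = 171.36
(1−α) = 171.36/277.22 = 0.6181;  α = 0.3819.
Bypass flow = 0.3819×598 = 228.37 g/s.

228.4 g/s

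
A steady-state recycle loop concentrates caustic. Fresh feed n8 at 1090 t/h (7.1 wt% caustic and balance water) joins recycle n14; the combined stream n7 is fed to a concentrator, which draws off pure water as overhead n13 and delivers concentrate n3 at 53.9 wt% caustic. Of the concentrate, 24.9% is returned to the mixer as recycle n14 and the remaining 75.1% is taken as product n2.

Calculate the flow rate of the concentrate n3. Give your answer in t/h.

Overall caustic balance (none leaves overhead): caustic in fresh feed = caustic in product, i.e. 1090×0.071 = (1−0.249)·n3·0.539.
n3 = 77.39/(0.539×0.751) = 191.19 t/h.

191.2 t/h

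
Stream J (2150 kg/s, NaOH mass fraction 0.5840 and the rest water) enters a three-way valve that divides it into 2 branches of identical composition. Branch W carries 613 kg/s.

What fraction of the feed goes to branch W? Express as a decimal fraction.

0.285

Fraction to W = 613/2150 = 0.2851.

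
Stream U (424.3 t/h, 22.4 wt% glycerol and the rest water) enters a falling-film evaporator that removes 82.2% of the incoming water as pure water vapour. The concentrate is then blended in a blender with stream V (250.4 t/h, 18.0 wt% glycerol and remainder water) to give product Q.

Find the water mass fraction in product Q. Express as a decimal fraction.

0.653

Vapour removed = 0.822×0.776×424.3 = 270.65 t/h; concentrate = 153.65 t/h.
water reaching the mixer = 58.608 (from concentrate) + 250.4×0.820 = 263.94 t/h.
Product flow = 153.65 + 250.4 = 404.05 t/h; water fraction = 0.653.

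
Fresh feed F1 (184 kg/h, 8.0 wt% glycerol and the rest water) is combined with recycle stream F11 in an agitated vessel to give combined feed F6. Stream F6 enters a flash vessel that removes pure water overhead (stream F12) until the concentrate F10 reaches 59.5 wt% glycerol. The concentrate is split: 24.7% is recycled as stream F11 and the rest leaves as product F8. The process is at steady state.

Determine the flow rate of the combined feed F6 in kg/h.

192.1 kg/h

Overall glycerol balance (none leaves overhead): glycerol in fresh feed = glycerol in product, i.e. 184×0.080 = (1−0.247)·F10·0.595.
F10 = 14.72/(0.595×0.753) = 32.855 kg/h.
Recycle F11 = 0.247×32.855 = 8.1151 kg/h.
Combined feed F6 = 184 + 8.1151 = 192.12 kg/h.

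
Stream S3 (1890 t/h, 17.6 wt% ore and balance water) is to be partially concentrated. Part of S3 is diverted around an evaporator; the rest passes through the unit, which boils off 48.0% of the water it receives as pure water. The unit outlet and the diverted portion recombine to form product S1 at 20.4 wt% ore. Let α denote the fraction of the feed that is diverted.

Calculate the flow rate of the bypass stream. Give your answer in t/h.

1234 t/h

All 1890×0.176 = 332.64 t/h of ore reaches S1, so S1 = 332.64/0.204 = 1630.6 t/h and vapour = 259.41 t/h.
The evaporator receives (1−α)·1890 of feed at 0.824 water and removes 0.480 of that water:
0.480×0.824×(1−α)×1890 = 259.41
(1−α) = 259.41/747.53 = 0.3470;  α = 0.6530.
Bypass flow = 0.6530×1890 = 1234.1 t/h.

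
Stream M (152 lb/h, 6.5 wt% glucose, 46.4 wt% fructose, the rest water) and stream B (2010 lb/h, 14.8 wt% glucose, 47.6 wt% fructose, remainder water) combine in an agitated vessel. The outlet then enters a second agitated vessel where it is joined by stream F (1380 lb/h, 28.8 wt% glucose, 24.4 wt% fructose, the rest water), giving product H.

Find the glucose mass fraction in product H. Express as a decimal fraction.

0.199

Overall, product flow = 3542 lb/h.
glucose in = 152×0.065 + 2010×0.148 + 1380×0.288 = 704.8 lb/h.
glucose fraction in H = 0.199.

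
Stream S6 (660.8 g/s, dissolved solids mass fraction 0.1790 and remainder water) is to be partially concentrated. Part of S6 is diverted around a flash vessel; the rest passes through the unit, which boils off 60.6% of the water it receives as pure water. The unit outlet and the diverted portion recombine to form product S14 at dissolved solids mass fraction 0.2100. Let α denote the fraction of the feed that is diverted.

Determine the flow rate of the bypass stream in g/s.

All 660.8×0.179 = 118.28 g/s of dissolved solids reaches S14, so S14 = 118.28/0.210 = 563.25 g/s and vapour = 97.547 g/s.
The evaporator receives (1−α)·660.8 of feed at 0.821 water and removes 0.606 of that water:
0.606×0.821×(1−α)×660.8 = 97.547
(1−α) = 97.547/328.77 = 0.2967;  α = 0.7033.
Bypass flow = 0.7033×660.8 = 464.74 g/s.

464.7 g/s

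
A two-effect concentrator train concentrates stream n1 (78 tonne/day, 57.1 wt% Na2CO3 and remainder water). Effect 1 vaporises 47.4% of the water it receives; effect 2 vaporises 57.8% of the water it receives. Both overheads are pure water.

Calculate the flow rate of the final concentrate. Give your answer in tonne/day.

water in feed = 78×0.429 = 33.462 tonne/day.
After stage 1: water left = (1−0.474)×33.462 = 17.601; stream total = 62.139 tonne/day.
After stage 2: water left = (1−0.578)×17.601 = 7.4276; final concentrate = 51.966 tonne/day.

51.97 tonne/day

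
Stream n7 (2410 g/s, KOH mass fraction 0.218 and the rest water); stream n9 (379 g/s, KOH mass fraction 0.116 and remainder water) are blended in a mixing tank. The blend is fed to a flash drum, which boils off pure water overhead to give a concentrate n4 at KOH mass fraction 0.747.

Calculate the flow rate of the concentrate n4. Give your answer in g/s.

762.2 g/s

KOH entering = 2410×0.218 + 379×0.116 = 569.34 g/s.
All KOH reports to n4, so n4 = 569.34/0.747 = 762.17 g/s.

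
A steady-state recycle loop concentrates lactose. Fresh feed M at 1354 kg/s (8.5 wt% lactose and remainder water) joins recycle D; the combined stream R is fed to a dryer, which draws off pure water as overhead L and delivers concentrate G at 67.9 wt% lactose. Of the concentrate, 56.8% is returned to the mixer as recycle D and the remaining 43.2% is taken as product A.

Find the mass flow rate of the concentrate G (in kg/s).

392.4 kg/s

Overall lactose balance (none leaves overhead): lactose in fresh feed = lactose in product, i.e. 1354×0.085 = (1−0.568)·G·0.679.
G = 115.09/(0.679×0.432) = 392.36 kg/s.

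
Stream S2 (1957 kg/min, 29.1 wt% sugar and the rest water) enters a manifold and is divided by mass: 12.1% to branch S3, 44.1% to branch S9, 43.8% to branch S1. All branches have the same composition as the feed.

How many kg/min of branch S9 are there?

863 kg/min

Branch S9 flow = 0.441×1957 = 863.04 kg/min.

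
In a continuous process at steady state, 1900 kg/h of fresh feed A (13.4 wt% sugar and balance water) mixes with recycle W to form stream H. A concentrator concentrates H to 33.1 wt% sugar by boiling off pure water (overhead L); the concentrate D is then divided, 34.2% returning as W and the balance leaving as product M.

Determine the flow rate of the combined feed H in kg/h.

2300 kg/h

Overall sugar balance (none leaves overhead): sugar in fresh feed = sugar in product, i.e. 1900×0.134 = (1−0.342)·D·0.331.
D = 254.6/(0.331×0.658) = 1169 kg/h.
Recycle W = 0.342×1169 = 399.79 kg/h.
Combined feed H = 1900 + 399.79 = 2299.8 kg/h.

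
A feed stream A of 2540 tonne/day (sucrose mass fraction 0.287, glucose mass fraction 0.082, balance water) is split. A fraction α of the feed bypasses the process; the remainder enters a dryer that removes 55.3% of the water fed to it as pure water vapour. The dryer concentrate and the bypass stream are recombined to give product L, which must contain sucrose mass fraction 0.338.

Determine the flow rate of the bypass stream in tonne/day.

1442 tonne/day

All 2540×0.287 = 728.98 tonne/day of sucrose reaches L, so L = 728.98/0.338 = 2156.7 tonne/day and vapour = 383.25 tonne/day.
The evaporator receives (1−α)·2540 of feed at 0.631 water and removes 0.553 of that water:
0.553×0.631×(1−α)×2540 = 383.25
(1−α) = 383.25/886.32 = 0.4324;  α = 0.5676.
Bypass flow = 0.5676×2540 = 1441.7 tonne/day.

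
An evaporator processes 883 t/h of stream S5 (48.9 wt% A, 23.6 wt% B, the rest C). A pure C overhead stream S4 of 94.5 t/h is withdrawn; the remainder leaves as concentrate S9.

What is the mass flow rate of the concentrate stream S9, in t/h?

Concentrate = 883 − 94.5 = 788.5 t/h.

788.5 t/h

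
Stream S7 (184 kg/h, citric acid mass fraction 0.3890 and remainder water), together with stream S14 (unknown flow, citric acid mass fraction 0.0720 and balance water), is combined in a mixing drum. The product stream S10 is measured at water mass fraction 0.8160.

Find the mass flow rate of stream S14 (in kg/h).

Let S14 be the unknown flow. Total out = 184 + S14.
water balance: 112.42 + 0.928·S14 = 0.816·(184 + S14)
(0.928 − 0.816)·S14 = 0.816×184 − 112.42 = 37.72
S14 = 37.72 / 0.112 = 336.79 kg/h

336.8 kg/h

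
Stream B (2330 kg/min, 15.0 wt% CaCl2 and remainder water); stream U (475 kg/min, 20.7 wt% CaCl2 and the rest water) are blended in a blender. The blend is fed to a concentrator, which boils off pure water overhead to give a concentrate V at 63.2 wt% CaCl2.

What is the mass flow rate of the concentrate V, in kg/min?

708.6 kg/min

CaCl2 entering = 2330×0.150 + 475×0.207 = 447.82 kg/min.
All CaCl2 reports to V, so V = 447.82/0.632 = 708.58 kg/min.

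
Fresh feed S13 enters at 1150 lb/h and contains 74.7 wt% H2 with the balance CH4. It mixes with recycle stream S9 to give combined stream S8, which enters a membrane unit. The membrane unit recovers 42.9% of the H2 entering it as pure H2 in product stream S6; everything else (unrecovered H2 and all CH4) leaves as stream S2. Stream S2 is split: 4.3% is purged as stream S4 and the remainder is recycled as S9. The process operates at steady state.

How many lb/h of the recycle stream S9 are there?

CH4 enters only via S13 and leaves only via the purge: 1150×0.253 = 0.043×(CH4 in S2), and the membrane unit passes all CH4, so CH4 in S8 = CH4 in S2 = 6766.3 lb/h.
H2 in S8: m_A = 1150×0.747 + (1−0.043)·(1−0.429)·m_A, so m_A = 859.05/0.4536 = 1894 lb/h.
S2 = (1−0.429)×1894 + 6766.3 = 7847.8 lb/h.
Recycle S9 = (1−0.043)×7847.8 = 7510.3 lb/h.

7510 lb/h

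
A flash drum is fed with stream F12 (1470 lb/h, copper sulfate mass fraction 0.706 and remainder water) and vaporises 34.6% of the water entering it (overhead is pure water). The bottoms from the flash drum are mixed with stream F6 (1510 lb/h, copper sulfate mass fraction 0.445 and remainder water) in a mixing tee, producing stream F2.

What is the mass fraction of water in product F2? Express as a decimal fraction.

Vapour removed = 0.346×0.294×1470 = 149.53 lb/h; concentrate = 1320.5 lb/h.
water reaching the mixer = 282.65 (from concentrate) + 1510×0.555 = 1120.7 lb/h.
Product flow = 1320.5 + 1510 = 2830.5 lb/h; water fraction = 0.396.

0.396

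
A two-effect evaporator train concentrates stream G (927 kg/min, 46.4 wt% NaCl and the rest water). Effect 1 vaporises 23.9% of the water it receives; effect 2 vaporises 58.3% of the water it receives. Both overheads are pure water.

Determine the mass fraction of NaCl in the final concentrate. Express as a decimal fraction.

water in feed = 927×0.536 = 496.87 kg/min.
After stage 1: water left = (1−0.239)×496.87 = 378.12; stream total = 808.25 kg/min.
After stage 2: water left = (1−0.583)×378.12 = 157.68; final concentrate = 587.8 kg/min.
NaCl fraction = 430.13/587.8 = 0.7318.

0.7318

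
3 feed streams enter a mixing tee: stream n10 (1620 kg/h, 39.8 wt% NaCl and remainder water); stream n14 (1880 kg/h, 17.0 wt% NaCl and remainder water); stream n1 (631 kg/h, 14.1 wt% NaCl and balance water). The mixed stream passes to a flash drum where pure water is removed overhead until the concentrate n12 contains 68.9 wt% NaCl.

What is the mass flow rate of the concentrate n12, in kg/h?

NaCl entering = 1620×0.398 + 1880×0.170 + 631×0.141 = 1053.3 kg/h.
All NaCl reports to n12, so n12 = 1053.3/0.689 = 1528.8 kg/h.

1529 kg/h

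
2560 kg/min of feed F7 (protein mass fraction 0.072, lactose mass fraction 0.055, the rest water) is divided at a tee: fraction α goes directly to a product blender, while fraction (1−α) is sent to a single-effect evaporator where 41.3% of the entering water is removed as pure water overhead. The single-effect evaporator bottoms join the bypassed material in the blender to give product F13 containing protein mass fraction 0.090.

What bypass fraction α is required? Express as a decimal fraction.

0.445

All 2560×0.072 = 184.32 kg/min of protein reaches F13, so F13 = 184.32/0.090 = 2048 kg/min and vapour = 512 kg/min.
The evaporator receives (1−α)·2560 of feed at 0.873 water and removes 0.413 of that water:
0.413×0.873×(1−α)×2560 = 512
(1−α) = 512/923.01 = 0.5547;  α = 0.4453.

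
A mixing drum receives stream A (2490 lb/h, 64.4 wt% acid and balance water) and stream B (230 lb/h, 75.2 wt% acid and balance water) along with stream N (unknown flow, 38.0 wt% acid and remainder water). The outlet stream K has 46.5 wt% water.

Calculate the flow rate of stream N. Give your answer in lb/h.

2073 lb/h

Let N be the unknown flow. Total out = 2720 + N.
water balance: 943.48 + 0.620·N = 0.465·(2720 + N)
(0.620 − 0.465)·N = 0.465×2720 − 943.48 = 321.32
N = 321.32 / 0.155 = 2073 lb/h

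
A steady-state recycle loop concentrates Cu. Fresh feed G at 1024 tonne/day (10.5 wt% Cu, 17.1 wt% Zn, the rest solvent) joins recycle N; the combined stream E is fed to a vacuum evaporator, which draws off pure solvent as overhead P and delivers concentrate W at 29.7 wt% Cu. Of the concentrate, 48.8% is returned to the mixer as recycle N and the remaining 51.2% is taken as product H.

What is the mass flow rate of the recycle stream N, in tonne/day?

Overall Cu balance (none leaves overhead): Cu in fresh feed = Cu in product, i.e. 1024×0.105 = (1−0.488)·W·0.297.
W = 107.52/(0.297×0.512) = 707.07 tonne/day.
Recycle N = 0.488×707.07 = 345.05 tonne/day.

345.1 tonne/day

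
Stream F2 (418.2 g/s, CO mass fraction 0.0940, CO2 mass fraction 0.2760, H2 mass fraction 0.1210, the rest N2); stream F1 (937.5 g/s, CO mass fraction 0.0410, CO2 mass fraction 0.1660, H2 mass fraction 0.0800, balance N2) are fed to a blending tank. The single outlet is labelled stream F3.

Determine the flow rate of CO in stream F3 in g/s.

CO out = CO in = 418.2×0.094 + 937.5×0.041 = 77.748 g/s.

77.75 g/s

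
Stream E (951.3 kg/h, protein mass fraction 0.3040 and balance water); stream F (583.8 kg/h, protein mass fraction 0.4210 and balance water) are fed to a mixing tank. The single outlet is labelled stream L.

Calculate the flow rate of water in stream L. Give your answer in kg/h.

water out = water in = 951.3×0.696 + 583.8×0.579 = 1000.1 kg/h.

1000 kg/h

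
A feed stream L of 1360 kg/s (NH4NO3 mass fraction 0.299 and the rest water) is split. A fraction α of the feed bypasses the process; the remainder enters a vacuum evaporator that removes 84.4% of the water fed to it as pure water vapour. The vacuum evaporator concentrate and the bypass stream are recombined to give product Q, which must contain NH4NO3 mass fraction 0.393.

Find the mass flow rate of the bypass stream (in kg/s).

810.2 kg/s

All 1360×0.299 = 406.64 kg/s of NH4NO3 reaches Q, so Q = 406.64/0.393 = 1034.7 kg/s and vapour = 325.29 kg/s.
The evaporator receives (1−α)·1360 of feed at 0.701 water and removes 0.844 of that water:
0.844×0.701×(1−α)×1360 = 325.29
(1−α) = 325.29/804.64 = 0.4043;  α = 0.5957.
Bypass flow = 0.5957×1360 = 810.19 kg/s.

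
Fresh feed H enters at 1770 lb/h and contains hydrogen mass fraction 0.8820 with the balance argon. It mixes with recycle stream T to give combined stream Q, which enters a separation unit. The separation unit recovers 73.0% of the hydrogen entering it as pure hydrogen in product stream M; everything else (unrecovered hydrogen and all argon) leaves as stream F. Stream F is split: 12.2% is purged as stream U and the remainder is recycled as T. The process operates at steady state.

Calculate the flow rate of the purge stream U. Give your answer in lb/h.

argon enters only via H and leaves only via the purge: 1770×0.118 = 0.122×(argon in F), and the separation unit passes all argon, so argon in Q = argon in F = 1712 lb/h.
hydrogen in Q: m_A = 1770×0.882 + (1−0.122)·(1−0.730)·m_A, so m_A = 1561.1/0.7629 = 2046.2 lb/h.
F = (1−0.730)×2046.2 + 1712 = 2264.4 lb/h.
Purge U = 0.122×2264.4 = 276.26 lb/h.

276.3 lb/h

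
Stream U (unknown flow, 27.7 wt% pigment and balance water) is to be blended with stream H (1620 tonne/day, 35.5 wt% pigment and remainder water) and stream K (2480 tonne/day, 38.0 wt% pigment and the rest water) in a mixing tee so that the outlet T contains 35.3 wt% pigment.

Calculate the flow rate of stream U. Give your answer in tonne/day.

Let U be the unknown flow. Total out = 4100 + U.
pigment balance: 1517.5 + 0.277·U = 0.353·(4100 + U)
(0.277 − 0.353)·U = 0.353×4100 − 1517.5 = -70.2
U = -70.2 / -0.076 = 923.68 tonne/day

923.7 tonne/day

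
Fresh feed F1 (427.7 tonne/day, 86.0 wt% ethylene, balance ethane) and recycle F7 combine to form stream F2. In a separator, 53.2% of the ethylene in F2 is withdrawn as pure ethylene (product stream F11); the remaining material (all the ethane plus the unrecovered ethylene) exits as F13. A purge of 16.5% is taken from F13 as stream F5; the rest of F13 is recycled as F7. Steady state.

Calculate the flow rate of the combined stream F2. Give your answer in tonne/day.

ethane enters only via F1 and leaves only via the purge: 427.7×0.140 = 0.165×(ethane in F13), and the separator passes all ethane, so ethane in F2 = ethane in F13 = 362.9 tonne/day.
ethylene in F2: m_A = 427.7×0.860 + (1−0.165)·(1−0.532)·m_A, so m_A = 367.82/0.6092 = 603.76 tonne/day.
F2 = 603.76 + 362.9 = 966.66 tonne/day.

966.7 tonne/day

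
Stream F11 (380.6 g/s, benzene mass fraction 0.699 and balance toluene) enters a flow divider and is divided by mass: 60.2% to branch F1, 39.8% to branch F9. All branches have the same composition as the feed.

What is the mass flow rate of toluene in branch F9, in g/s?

Branch F9 total = 0.398×380.6 = 151.48 g/s.
toluene in F9 = 0.301×151.48 = 45.595 g/s.

45.6 g/s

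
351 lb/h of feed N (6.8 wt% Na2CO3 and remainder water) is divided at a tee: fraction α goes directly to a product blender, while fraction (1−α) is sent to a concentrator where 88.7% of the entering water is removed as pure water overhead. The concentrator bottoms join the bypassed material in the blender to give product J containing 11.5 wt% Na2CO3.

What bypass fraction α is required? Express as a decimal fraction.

All 351×0.068 = 23.868 lb/h of Na2CO3 reaches J, so J = 23.868/0.115 = 207.55 lb/h and vapour = 143.45 lb/h.
The evaporator receives (1−α)·351 of feed at 0.932 water and removes 0.887 of that water:
0.887×0.932×(1−α)×351 = 143.45
(1−α) = 143.45/290.17 = 0.4944;  α = 0.5056.

0.506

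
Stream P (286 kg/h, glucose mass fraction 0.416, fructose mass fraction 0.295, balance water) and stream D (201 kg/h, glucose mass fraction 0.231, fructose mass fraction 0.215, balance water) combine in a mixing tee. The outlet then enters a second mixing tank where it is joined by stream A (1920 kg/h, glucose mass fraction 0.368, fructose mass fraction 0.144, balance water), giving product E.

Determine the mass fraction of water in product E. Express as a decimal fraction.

0.470

Overall, product flow = 2407 kg/h.
water in = 286×0.289 + 201×0.554 + 1920×0.488 = 1131 kg/h.
water fraction in E = 0.470.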